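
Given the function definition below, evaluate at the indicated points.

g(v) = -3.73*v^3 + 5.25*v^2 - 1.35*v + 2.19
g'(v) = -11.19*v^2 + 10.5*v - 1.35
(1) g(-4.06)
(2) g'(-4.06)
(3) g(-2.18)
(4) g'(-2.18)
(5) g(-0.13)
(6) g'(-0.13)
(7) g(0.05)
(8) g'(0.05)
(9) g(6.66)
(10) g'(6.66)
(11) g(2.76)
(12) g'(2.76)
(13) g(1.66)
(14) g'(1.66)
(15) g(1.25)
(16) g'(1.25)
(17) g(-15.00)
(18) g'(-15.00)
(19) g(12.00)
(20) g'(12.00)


(1) = 343.83
(2) = -228.43
(3) = 68.73
(4) = -77.42
(5) = 2.46
(6) = -2.90
(7) = 2.14
(8) = -0.85
(9) = -875.81
(10) = -427.76
(11) = -39.97
(12) = -57.61
(13) = -2.65
(14) = -14.76
(15) = 1.42
(16) = -5.71
(17) = 13792.44
(18) = -2676.60
(19) = -5703.45
(20) = -1486.71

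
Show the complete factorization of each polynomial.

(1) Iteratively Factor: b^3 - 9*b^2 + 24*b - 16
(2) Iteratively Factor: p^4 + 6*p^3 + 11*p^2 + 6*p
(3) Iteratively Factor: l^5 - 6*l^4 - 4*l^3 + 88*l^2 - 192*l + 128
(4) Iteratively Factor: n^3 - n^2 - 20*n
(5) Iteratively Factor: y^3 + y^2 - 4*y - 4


(1) = (b - 4)*(b^2 - 5*b + 4) = (b - 4)^2*(b - 1)
(2) = (p + 2)*(p^3 + 4*p^2 + 3*p) = (p + 1)*(p + 2)*(p^2 + 3*p) = p*(p + 1)*(p + 2)*(p + 3)
(3) = (l - 2)*(l^4 - 4*l^3 - 12*l^2 + 64*l - 64) = (l - 4)*(l - 2)*(l^3 - 12*l + 16) = (l - 4)*(l - 2)^2*(l^2 + 2*l - 8) = (l - 4)*(l - 2)^2*(l + 4)*(l - 2)
(4) = (n)*(n^2 - n - 20) = n*(n - 5)*(n + 4)
(5) = (y + 1)*(y^2 - 4) = (y - 2)*(y + 1)*(y + 2)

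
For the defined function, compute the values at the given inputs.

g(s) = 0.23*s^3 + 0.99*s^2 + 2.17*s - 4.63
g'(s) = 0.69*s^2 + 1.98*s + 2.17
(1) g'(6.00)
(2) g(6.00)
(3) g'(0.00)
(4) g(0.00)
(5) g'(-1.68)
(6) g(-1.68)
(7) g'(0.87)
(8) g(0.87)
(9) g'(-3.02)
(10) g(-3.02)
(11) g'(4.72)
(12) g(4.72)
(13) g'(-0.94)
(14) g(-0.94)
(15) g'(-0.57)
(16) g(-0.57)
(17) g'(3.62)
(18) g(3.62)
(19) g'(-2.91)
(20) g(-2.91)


(1) = 38.89
(2) = 93.71
(3) = 2.17
(4) = -4.63
(5) = 0.79
(6) = -6.57
(7) = 4.41
(8) = -1.84
(9) = 2.48
(10) = -8.49
(11) = 26.89
(12) = 51.85
(13) = 0.92
(14) = -5.99
(15) = 1.27
(16) = -5.59
(17) = 18.38
(18) = 27.11
(19) = 2.25
(20) = -8.23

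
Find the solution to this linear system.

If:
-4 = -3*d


Then:
d = 4/3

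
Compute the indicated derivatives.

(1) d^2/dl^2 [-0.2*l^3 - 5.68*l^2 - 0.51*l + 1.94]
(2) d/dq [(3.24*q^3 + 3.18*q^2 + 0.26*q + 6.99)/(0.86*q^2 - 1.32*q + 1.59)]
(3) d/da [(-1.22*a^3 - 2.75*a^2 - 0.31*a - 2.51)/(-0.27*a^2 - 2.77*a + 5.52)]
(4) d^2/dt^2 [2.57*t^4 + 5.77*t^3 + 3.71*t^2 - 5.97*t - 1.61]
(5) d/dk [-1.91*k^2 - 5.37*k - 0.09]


(1) = -1.2*l - 11.36
(2) = (2.7864*q^4 - 8.5536*q^3 + 11.0336*q^2 - 1.9104*q + 9.6402)/(0.7396*q^4 - 2.2704*q^3 + 4.4772*q^2 - 4.1976*q + 2.5281)
(3) = (0.3294*a^4 + 6.7588*a^3 - 12.6694*a^2 - 31.7154*a - 8.6639)/(0.0729*a^4 + 1.4958*a^3 + 4.6921*a^2 - 30.5808*a + 30.4704)
(4) = 30.84*t^2 + 34.62*t + 7.42
(5) = -3.82*k - 5.37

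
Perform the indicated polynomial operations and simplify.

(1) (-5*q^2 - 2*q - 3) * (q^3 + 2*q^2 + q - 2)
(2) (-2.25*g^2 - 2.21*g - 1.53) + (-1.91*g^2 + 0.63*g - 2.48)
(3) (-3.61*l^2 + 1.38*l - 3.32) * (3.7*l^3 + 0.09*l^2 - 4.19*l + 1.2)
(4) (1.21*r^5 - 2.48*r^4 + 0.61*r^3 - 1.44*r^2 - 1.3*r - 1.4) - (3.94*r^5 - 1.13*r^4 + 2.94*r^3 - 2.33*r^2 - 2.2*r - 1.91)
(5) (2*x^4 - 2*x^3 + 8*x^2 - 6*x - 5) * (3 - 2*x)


(1) = -5*q^5 - 12*q^4 - 12*q^3 + 2*q^2 + q + 6
(2) = -4.16*g^2 - 1.58*g - 4.01
(3) = -13.357*l^5 + 4.7811*l^4 + 2.9661*l^3 - 10.413*l^2 + 15.5668*l - 3.984
(4) = -2.73*r^5 - 1.35*r^4 - 2.33*r^3 + 0.89*r^2 + 0.9*r + 0.51
(5) = -4*x^5 + 10*x^4 - 22*x^3 + 36*x^2 - 8*x - 15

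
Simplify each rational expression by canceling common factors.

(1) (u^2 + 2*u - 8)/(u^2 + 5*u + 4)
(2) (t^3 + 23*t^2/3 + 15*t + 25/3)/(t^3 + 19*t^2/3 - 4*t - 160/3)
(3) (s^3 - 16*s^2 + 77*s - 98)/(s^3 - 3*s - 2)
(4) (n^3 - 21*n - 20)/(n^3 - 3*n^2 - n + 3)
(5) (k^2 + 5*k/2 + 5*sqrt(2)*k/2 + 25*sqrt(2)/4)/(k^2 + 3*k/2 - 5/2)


(1) = (u - 2)/(u + 1)
(2) = (3*t^2 + 8*t + 5)/(3*t^2 + 4*t - 32)
(3) = (s^2 - 14*s + 49)/(s^2 + 2*s + 1)
(4) = (n^2 - n - 20)/(n^2 - 4*n + 3)
(5) = (8*k + 20*sqrt(2))/(8*k - 8)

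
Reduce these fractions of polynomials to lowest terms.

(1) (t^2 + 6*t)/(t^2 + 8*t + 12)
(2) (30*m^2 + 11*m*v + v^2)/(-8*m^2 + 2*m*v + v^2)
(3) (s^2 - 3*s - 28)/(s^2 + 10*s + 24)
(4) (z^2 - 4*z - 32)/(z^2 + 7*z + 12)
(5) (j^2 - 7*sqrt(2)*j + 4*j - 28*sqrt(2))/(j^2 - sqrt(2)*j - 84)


(1) = t/(t + 2)
(2) = (30*m^2 + 11*m*v + v^2)/(-8*m^2 + 2*m*v + v^2)
(3) = (s - 7)/(s + 6)
(4) = (z - 8)/(z + 3)
(5) = (j + 4)/(j + 6*sqrt(2))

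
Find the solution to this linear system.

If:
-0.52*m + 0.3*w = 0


Then:
m = 0.576923076923077*w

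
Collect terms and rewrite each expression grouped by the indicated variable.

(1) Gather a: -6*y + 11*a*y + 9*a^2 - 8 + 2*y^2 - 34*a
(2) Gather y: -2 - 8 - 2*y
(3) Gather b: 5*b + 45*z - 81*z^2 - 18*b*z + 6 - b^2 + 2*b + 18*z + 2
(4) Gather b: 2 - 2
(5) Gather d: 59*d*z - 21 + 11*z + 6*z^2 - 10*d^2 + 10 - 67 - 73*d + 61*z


(1) = 9*a^2 + a*(11*y - 34) + 2*y^2 - 6*y - 8
(2) = -2*y - 10
(3) = -b^2 + b*(7 - 18*z) - 81*z^2 + 63*z + 8
(4) = 0
(5) = -10*d^2 + d*(59*z - 73) + 6*z^2 + 72*z - 78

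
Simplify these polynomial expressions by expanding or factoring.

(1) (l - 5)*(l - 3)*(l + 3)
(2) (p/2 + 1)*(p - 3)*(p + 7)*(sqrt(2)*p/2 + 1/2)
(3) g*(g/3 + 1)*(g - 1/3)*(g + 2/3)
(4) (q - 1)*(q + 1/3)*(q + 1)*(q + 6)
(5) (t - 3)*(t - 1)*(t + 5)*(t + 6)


(1) = l^3 - 5*l^2 - 9*l + 45
(2) = sqrt(2)*p^4/4 + p^3/4 + 3*sqrt(2)*p^3/2 - 13*sqrt(2)*p^2/4 + 3*p^2/2 - 21*sqrt(2)*p/2 - 13*p/4 - 21/2
(3) = g^4/3 + 10*g^3/9 + 7*g^2/27 - 2*g/9
(4) = q^4 + 19*q^3/3 + q^2 - 19*q/3 - 2
(5) = t^4 + 7*t^3 - 11*t^2 - 87*t + 90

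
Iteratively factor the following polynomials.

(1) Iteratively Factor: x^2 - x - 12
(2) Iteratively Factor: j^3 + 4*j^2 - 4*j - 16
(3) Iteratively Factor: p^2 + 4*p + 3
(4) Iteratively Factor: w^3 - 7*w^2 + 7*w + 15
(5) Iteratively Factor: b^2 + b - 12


(1) = (x - 4)*(x + 3)
(2) = (j + 4)*(j^2 - 4) = (j - 2)*(j + 4)*(j + 2)
(3) = (p + 1)*(p + 3)
(4) = (w + 1)*(w^2 - 8*w + 15) = (w - 3)*(w + 1)*(w - 5)
(5) = (b + 4)*(b - 3)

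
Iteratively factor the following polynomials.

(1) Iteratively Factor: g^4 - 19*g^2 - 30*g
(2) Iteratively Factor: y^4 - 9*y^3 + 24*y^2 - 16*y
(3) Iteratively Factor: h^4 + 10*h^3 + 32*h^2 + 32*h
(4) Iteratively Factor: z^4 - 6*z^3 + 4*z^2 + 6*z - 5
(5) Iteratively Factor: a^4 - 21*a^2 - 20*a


(1) = (g)*(g^3 - 19*g - 30) = g*(g + 3)*(g^2 - 3*g - 10) = g*(g + 2)*(g + 3)*(g - 5)
(2) = (y)*(y^3 - 9*y^2 + 24*y - 16) = y*(y - 1)*(y^2 - 8*y + 16) = y*(y - 4)*(y - 1)*(y - 4)
(3) = (h + 2)*(h^3 + 8*h^2 + 16*h) = (h + 2)*(h + 4)*(h^2 + 4*h) = (h + 2)*(h + 4)^2*(h)
(4) = (z - 1)*(z^3 - 5*z^2 - z + 5) = (z - 1)*(z + 1)*(z^2 - 6*z + 5) = (z - 1)^2*(z + 1)*(z - 5)
(5) = (a)*(a^3 - 21*a - 20) = a*(a - 5)*(a^2 + 5*a + 4) = a*(a - 5)*(a + 4)*(a + 1)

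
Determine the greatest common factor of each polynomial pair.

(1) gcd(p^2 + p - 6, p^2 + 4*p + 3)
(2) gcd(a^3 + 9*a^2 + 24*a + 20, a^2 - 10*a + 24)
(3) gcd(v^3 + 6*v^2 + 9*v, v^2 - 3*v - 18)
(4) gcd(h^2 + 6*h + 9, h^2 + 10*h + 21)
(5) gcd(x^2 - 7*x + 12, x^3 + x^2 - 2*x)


(1) = gcd((p - 2)*(p + 3), (p + 1)*(p + 3)) = p + 3
(2) = 1
(3) = v + 3
(4) = gcd((h + 3)^2, (h + 3)*(h + 7)) = h + 3
(5) = 1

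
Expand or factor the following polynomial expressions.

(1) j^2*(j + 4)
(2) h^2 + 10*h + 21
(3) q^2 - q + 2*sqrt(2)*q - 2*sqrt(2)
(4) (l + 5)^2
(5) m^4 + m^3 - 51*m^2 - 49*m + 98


(1) = j^3 + 4*j^2
(2) = (h + 3)*(h + 7)
(3) = (q - 1)*(q + 2*sqrt(2))
(4) = l^2 + 10*l + 25
(5) = (m - 7)*(m - 1)*(m + 2)*(m + 7)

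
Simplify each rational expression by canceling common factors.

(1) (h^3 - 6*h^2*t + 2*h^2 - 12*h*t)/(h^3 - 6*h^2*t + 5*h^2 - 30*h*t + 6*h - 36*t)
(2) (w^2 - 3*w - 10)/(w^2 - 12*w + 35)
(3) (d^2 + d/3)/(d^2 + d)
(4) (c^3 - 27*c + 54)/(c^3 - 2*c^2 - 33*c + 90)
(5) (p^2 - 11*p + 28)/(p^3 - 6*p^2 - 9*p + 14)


(1) = h/(h + 3)
(2) = (w + 2)/(w - 7)
(3) = (3*d + 1)/(3*d + 3)
(4) = (c - 3)/(c - 5)
(5) = (p - 4)/(p^2 + p - 2)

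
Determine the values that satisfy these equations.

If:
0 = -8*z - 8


Then:
z = -1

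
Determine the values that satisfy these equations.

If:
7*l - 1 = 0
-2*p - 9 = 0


Then:
l = 1/7
p = -9/2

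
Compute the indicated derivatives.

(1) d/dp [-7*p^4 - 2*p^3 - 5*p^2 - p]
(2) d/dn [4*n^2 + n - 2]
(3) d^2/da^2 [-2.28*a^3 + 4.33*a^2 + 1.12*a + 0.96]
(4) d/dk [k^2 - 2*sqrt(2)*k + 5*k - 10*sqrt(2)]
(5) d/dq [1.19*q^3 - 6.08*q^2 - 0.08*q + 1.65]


(1) = -28*p^3 - 6*p^2 - 10*p - 1
(2) = 8*n + 1
(3) = 8.66 - 13.68*a
(4) = 2*k - 2*sqrt(2) + 5
(5) = 3.57*q^2 - 12.16*q - 0.08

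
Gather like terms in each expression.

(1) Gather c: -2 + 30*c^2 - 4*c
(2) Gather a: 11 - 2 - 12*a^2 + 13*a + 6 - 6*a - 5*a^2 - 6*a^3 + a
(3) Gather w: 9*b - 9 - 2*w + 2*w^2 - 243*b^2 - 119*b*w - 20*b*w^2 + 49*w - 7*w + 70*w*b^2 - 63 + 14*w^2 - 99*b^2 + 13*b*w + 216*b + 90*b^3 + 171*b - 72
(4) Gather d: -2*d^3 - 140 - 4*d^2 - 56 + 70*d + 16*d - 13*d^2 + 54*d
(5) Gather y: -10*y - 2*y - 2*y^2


(1) = 30*c^2 - 4*c - 2
(2) = -6*a^3 - 17*a^2 + 8*a + 15
(3) = 90*b^3 - 342*b^2 + 396*b + w^2*(16 - 20*b) + w*(70*b^2 - 106*b + 40) - 144
(4) = -2*d^3 - 17*d^2 + 140*d - 196
(5) = -2*y^2 - 12*y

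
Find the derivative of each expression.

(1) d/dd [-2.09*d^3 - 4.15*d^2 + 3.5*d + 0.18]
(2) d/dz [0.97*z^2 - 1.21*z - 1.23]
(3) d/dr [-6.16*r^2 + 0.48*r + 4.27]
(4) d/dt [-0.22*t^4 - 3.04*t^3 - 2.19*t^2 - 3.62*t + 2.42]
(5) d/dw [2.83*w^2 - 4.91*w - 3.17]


(1) = -6.27*d^2 - 8.3*d + 3.5
(2) = 1.94*z - 1.21
(3) = 0.48 - 12.32*r
(4) = -0.88*t^3 - 9.12*t^2 - 4.38*t - 3.62
(5) = 5.66*w - 4.91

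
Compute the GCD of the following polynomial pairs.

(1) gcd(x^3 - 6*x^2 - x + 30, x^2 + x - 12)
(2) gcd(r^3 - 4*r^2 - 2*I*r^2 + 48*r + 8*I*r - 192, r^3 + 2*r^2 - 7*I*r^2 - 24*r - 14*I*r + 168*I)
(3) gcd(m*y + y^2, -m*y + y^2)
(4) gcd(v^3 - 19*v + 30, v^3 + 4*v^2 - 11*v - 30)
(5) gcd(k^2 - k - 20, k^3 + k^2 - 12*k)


(1) = x - 3
(2) = r - 4
(3) = gcd(y*(m + y), y*(-m + y)) = y
(4) = v^2 + 2*v - 15
(5) = k + 4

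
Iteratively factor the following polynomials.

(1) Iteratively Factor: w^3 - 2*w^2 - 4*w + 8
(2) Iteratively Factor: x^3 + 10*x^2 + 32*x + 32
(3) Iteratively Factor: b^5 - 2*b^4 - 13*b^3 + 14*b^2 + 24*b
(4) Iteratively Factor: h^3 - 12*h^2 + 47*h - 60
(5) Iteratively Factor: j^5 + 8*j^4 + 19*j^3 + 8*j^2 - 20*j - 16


(1) = (w - 2)*(w^2 - 4) = (w - 2)^2*(w + 2)
(2) = (x + 4)*(x^2 + 6*x + 8) = (x + 4)^2*(x + 2)
(3) = (b + 3)*(b^4 - 5*b^3 + 2*b^2 + 8*b) = (b + 1)*(b + 3)*(b^3 - 6*b^2 + 8*b) = b*(b + 1)*(b + 3)*(b^2 - 6*b + 8) = b*(b - 2)*(b + 1)*(b + 3)*(b - 4)
(4) = (h - 3)*(h^2 - 9*h + 20) = (h - 4)*(h - 3)*(h - 5)
(5) = (j + 2)*(j^4 + 6*j^3 + 7*j^2 - 6*j - 8) = (j + 2)*(j + 4)*(j^3 + 2*j^2 - j - 2) = (j + 1)*(j + 2)*(j + 4)*(j^2 + j - 2) = (j + 1)*(j + 2)^2*(j + 4)*(j - 1)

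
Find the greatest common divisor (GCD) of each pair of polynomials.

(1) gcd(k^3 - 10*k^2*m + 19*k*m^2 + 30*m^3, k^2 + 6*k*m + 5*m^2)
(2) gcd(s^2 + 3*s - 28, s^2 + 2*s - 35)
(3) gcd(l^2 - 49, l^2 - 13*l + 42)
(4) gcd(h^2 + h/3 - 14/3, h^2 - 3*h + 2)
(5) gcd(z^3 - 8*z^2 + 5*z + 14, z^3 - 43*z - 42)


(1) = k + m
(2) = s + 7
(3) = l - 7
(4) = gcd((h - 2)*(h + 7/3), (h - 2)*(h - 1)) = h - 2
(5) = gcd((z - 7)*(z - 2)*(z + 1), (z - 7)*(z + 1)*(z + 6)) = z^2 - 6*z - 7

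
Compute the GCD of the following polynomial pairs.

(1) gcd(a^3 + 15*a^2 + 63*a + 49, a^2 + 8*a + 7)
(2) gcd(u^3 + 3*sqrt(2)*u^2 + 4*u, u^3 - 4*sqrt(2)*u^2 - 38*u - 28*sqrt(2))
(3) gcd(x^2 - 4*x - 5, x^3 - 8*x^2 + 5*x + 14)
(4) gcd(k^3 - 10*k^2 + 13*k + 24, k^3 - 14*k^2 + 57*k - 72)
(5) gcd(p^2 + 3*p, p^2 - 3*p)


(1) = gcd((a + 1)*(a + 7)^2, (a + 1)*(a + 7)) = a^2 + 8*a + 7
(2) = u^2 + 3*sqrt(2)*u + 4
(3) = x + 1
(4) = gcd((k - 8)*(k - 3)*(k + 1), (k - 8)*(k - 3)^2) = k^2 - 11*k + 24
(5) = p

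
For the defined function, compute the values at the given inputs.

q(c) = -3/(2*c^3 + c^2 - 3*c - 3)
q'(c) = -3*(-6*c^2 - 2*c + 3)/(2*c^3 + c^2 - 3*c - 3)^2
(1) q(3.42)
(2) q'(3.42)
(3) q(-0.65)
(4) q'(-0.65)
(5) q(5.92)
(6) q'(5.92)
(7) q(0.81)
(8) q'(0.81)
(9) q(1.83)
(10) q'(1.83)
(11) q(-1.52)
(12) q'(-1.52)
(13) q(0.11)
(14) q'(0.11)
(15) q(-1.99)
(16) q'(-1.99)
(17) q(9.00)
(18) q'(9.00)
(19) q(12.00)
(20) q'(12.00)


(1) = -0.04
(2) = 0.04
(3) = 2.55
(4) = -3.82
(5) = -0.01
(6) = 0.00
(7) = 0.81
(8) = 0.56
(9) = -0.42
(10) = 1.23
(11) = 0.95
(12) = 2.36
(13) = 0.90
(14) = -0.74
(15) = 0.34
(16) = 0.65
(17) = -0.00
(18) = 0.00
(19) = -0.00
(20) = 0.00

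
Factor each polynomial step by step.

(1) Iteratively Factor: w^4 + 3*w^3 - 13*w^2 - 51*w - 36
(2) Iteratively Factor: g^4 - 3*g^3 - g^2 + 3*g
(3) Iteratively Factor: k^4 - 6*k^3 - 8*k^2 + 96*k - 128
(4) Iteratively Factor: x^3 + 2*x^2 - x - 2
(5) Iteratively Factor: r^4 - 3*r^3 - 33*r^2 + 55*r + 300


(1) = (w - 4)*(w^3 + 7*w^2 + 15*w + 9) = (w - 4)*(w + 3)*(w^2 + 4*w + 3) = (w - 4)*(w + 1)*(w + 3)*(w + 3)
(2) = (g)*(g^3 - 3*g^2 - g + 3) = g*(g - 1)*(g^2 - 2*g - 3) = g*(g - 1)*(g + 1)*(g - 3)
(3) = (k + 4)*(k^3 - 10*k^2 + 32*k - 32) = (k - 4)*(k + 4)*(k^2 - 6*k + 8) = (k - 4)*(k - 2)*(k + 4)*(k - 4)
(4) = (x - 1)*(x^2 + 3*x + 2) = (x - 1)*(x + 1)*(x + 2)
(5) = (r + 3)*(r^3 - 6*r^2 - 15*r + 100) = (r - 5)*(r + 3)*(r^2 - r - 20) = (r - 5)*(r + 3)*(r + 4)*(r - 5)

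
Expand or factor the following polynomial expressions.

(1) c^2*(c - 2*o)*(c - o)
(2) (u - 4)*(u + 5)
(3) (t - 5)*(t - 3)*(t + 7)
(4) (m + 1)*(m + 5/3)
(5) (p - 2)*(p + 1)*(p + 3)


(1) = c^4 - 3*c^3*o + 2*c^2*o^2
(2) = u^2 + u - 20
(3) = t^3 - t^2 - 41*t + 105
(4) = m^2 + 8*m/3 + 5/3
(5) = p^3 + 2*p^2 - 5*p - 6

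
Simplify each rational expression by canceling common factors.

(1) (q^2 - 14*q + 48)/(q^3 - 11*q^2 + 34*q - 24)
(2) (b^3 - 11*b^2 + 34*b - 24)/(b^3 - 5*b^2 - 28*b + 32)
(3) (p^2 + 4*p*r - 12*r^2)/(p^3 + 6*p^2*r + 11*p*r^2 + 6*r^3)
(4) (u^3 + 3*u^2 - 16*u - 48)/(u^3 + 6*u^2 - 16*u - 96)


(1) = (q - 8)/(q^2 - 5*q + 4)
(2) = (b^2 - 10*b + 24)/(b^2 - 4*b - 32)
(3) = (p^2 + 4*p*r - 12*r^2)/(p^3 + 6*p^2*r + 11*p*r^2 + 6*r^3)
(4) = (u + 3)/(u + 6)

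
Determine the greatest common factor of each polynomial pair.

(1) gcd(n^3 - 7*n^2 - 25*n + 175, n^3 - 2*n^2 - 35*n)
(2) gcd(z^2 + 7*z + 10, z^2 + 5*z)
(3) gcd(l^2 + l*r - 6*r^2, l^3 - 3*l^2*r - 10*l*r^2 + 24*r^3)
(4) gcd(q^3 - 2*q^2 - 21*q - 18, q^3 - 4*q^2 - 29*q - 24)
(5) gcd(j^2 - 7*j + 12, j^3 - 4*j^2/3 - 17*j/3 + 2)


(1) = gcd((n - 7)*(n - 5)*(n + 5), n*(n - 7)*(n + 5)) = n^2 - 2*n - 35
(2) = gcd((z + 2)*(z + 5), z*(z + 5)) = z + 5
(3) = -l^2 - l*r + 6*r^2
(4) = q^2 + 4*q + 3
(5) = gcd((j - 4)*(j - 3), (j - 3)*(j - 1/3)*(j + 2)) = j - 3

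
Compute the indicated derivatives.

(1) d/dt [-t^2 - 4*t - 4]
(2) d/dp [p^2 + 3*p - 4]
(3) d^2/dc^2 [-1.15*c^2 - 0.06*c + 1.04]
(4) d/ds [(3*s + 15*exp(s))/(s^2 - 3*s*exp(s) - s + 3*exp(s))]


(1) = -2*t - 4
(2) = 2*p + 3
(3) = -2.30000000000000
(4) = 3*((s + 5*exp(s))*(3*s*exp(s) - 2*s + 1) + (5*exp(s) + 1)*(s^2 - 3*s*exp(s) - s + 3*exp(s)))/(s^2 - 3*s*exp(s) - s + 3*exp(s))^2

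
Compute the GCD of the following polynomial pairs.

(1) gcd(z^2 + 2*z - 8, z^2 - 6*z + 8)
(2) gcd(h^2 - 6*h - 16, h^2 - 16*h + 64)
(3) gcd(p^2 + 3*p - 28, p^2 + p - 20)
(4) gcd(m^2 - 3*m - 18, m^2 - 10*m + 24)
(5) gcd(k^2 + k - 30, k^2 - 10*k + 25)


(1) = z - 2
(2) = h - 8
(3) = gcd((p - 4)*(p + 7), (p - 4)*(p + 5)) = p - 4
(4) = gcd((m - 6)*(m + 3), (m - 6)*(m - 4)) = m - 6
(5) = gcd((k - 5)*(k + 6), (k - 5)^2) = k - 5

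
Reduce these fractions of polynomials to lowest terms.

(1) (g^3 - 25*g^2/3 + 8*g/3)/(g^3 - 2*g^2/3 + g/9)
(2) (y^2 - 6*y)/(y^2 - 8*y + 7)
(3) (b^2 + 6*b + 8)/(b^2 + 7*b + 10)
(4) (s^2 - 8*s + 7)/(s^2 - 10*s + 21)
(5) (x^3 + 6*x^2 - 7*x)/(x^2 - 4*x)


(1) = (3*g - 24)/(3*g - 1)
(2) = (y^2 - 6*y)/(y^2 - 8*y + 7)
(3) = (b + 4)/(b + 5)
(4) = (s - 1)/(s - 3)
(5) = (x^2 + 6*x - 7)/(x - 4)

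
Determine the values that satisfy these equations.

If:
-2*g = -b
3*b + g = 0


Then:
b = 0
g = 0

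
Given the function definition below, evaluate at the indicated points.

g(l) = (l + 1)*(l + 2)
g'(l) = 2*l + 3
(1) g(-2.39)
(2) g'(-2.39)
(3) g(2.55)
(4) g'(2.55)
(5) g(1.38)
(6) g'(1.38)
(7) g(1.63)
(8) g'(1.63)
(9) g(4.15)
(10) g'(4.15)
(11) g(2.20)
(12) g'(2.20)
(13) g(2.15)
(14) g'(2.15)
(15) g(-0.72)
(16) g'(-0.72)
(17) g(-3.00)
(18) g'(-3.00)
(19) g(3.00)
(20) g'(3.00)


(1) = 0.54
(2) = -1.78
(3) = 16.15
(4) = 8.10
(5) = 8.04
(6) = 5.76
(7) = 9.55
(8) = 6.26
(9) = 31.67
(10) = 11.30
(11) = 13.44
(12) = 7.40
(13) = 13.07
(14) = 7.30
(15) = 0.36
(16) = 1.56
(17) = 2.00
(18) = -3.00
(19) = 20.00
(20) = 9.00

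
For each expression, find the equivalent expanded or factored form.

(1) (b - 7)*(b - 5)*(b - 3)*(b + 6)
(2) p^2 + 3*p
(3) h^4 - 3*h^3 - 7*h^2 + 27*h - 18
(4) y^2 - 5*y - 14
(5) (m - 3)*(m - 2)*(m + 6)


(1) = b^4 - 9*b^3 - 19*b^2 + 321*b - 630
(2) = p*(p + 3)
(3) = (h - 3)*(h - 2)*(h - 1)*(h + 3)
(4) = (y - 7)*(y + 2)
(5) = m^3 + m^2 - 24*m + 36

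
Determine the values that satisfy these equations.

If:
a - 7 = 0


Then:
a = 7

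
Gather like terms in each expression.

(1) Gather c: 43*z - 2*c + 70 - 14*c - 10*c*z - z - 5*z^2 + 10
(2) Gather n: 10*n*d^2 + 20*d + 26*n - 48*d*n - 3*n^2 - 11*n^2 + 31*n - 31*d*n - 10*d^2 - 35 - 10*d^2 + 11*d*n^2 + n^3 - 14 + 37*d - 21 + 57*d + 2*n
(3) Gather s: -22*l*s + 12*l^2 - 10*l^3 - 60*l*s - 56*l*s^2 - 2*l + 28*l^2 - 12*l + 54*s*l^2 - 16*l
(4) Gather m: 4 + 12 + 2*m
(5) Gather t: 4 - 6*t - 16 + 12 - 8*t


(1) = c*(-10*z - 16) - 5*z^2 + 42*z + 80
(2) = -20*d^2 + 114*d + n^3 + n^2*(11*d - 14) + n*(10*d^2 - 79*d + 59) - 70
(3) = -10*l^3 + 40*l^2 - 56*l*s^2 - 30*l + s*(54*l^2 - 82*l)
(4) = 2*m + 16
(5) = -14*t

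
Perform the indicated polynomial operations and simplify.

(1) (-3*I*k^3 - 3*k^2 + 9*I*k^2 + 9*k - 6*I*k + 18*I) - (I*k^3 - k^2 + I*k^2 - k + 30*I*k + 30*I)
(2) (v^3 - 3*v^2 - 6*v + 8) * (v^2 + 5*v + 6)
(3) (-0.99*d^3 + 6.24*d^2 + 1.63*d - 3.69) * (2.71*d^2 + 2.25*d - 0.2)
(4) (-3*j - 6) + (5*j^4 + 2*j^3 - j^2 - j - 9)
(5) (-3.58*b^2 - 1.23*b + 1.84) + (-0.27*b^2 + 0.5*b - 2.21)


(1) = -4*I*k^3 - 2*k^2 + 8*I*k^2 + 10*k - 36*I*k - 12*I
(2) = v^5 + 2*v^4 - 15*v^3 - 40*v^2 + 4*v + 48
(3) = -2.6829*d^5 + 14.6829*d^4 + 18.6553*d^3 - 7.5804*d^2 - 8.6285*d + 0.738
(4) = 5*j^4 + 2*j^3 - j^2 - 4*j - 15
(5) = -3.85*b^2 - 0.73*b - 0.37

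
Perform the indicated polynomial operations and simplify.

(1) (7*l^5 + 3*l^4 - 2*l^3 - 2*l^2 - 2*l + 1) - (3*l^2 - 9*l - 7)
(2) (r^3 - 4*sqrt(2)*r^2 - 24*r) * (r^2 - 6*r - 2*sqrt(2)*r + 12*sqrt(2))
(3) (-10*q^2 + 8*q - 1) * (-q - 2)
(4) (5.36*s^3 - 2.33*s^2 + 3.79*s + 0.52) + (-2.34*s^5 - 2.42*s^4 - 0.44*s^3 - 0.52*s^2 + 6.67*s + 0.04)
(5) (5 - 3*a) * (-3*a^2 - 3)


(1) = 7*l^5 + 3*l^4 - 2*l^3 - 5*l^2 + 7*l + 8
(2) = r^5 - 6*sqrt(2)*r^4 - 6*r^4 - 8*r^3 + 36*sqrt(2)*r^3 + 48*r^2 + 48*sqrt(2)*r^2 - 288*sqrt(2)*r
(3) = 10*q^3 + 12*q^2 - 15*q + 2
(4) = -2.34*s^5 - 2.42*s^4 + 4.92*s^3 - 2.85*s^2 + 10.46*s + 0.56
(5) = 9*a^3 - 15*a^2 + 9*a - 15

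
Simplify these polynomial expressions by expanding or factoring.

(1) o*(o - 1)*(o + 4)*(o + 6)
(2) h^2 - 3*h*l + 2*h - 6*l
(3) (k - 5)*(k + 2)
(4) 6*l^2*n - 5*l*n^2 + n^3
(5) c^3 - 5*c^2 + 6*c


(1) = o^4 + 9*o^3 + 14*o^2 - 24*o
(2) = (h + 2)*(h - 3*l)
(3) = k^2 - 3*k - 10
(4) = n*(-3*l + n)*(-2*l + n)
(5) = c*(c - 3)*(c - 2)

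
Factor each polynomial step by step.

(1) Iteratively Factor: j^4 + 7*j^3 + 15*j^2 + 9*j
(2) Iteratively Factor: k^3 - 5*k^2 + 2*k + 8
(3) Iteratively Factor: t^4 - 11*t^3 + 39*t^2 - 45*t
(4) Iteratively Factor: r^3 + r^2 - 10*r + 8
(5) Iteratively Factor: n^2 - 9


(1) = (j + 3)*(j^3 + 4*j^2 + 3*j) = (j + 3)^2*(j^2 + j) = j*(j + 3)^2*(j + 1)
(2) = (k + 1)*(k^2 - 6*k + 8) = (k - 4)*(k + 1)*(k - 2)
(3) = (t - 3)*(t^3 - 8*t^2 + 15*t) = t*(t - 3)*(t^2 - 8*t + 15) = t*(t - 3)^2*(t - 5)
(4) = (r + 4)*(r^2 - 3*r + 2) = (r - 2)*(r + 4)*(r - 1)
(5) = (n - 3)*(n + 3)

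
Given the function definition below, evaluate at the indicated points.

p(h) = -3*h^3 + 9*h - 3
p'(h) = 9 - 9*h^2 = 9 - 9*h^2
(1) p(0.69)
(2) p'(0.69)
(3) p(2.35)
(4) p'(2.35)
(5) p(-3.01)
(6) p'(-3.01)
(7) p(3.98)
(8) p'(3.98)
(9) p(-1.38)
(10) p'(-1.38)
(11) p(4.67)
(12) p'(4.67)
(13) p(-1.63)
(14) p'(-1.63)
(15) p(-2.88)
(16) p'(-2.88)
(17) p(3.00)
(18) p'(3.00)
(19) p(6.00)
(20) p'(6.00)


(1) = 2.22
(2) = 4.72
(3) = -20.78
(4) = -40.70
(5) = 51.72
(6) = -72.54
(7) = -156.31
(8) = -133.56
(9) = -7.54
(10) = -8.14
(11) = -266.51
(12) = -187.28
(13) = -4.68
(14) = -14.91
(15) = 42.74
(16) = -65.65
(17) = -57.00
(18) = -72.00
(19) = -597.00
(20) = -315.00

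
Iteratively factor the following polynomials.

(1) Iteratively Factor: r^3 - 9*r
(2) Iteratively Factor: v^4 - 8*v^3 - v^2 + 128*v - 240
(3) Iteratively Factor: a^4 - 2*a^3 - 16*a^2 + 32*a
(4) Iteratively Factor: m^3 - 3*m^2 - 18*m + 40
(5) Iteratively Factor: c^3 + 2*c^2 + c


(1) = (r)*(r^2 - 9) = r*(r - 3)*(r + 3)
(2) = (v - 5)*(v^3 - 3*v^2 - 16*v + 48) = (v - 5)*(v + 4)*(v^2 - 7*v + 12) = (v - 5)*(v - 4)*(v + 4)*(v - 3)
(3) = (a)*(a^3 - 2*a^2 - 16*a + 32) = a*(a - 2)*(a^2 - 16) = a*(a - 4)*(a - 2)*(a + 4)
(4) = (m - 5)*(m^2 + 2*m - 8) = (m - 5)*(m + 4)*(m - 2)
(5) = (c + 1)*(c^2 + c) = (c + 1)^2*(c)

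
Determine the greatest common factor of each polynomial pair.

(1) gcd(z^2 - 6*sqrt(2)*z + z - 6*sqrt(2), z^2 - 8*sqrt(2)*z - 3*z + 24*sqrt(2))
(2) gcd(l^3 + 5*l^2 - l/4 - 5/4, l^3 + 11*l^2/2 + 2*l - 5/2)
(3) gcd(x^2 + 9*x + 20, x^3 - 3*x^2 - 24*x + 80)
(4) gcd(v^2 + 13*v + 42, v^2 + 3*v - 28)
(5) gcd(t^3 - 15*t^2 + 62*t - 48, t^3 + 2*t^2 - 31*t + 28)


(1) = gcd((z + 1)*(z - 6*sqrt(2)), (z - 3)*(z - 8*sqrt(2))) = 1
(2) = gcd((l - 1/2)*(l + 1/2)*(l + 5), (l - 1/2)*(l + 1)*(l + 5)) = l^2 + 9*l/2 - 5/2
(3) = gcd((x + 4)*(x + 5), (x - 4)^2*(x + 5)) = x + 5
(4) = v + 7
(5) = t - 1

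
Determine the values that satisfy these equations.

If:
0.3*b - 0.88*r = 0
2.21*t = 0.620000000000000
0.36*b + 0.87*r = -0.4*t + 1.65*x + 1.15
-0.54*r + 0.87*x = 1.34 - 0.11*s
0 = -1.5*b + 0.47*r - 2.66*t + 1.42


Then:
b = 0.50
r = 0.17
s = 16.42
t = 0.28
x = -0.43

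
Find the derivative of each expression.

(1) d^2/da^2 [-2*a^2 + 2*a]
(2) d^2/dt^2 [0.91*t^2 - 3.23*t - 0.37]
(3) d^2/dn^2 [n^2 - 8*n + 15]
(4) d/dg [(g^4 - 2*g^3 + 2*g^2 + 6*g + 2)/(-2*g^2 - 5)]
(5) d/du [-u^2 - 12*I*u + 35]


(1) = -4
(2) = 1.82000000000000
(3) = 2
(4) = 2*(-2*g^5 + 2*g^4 - 10*g^3 + 21*g^2 - 6*g - 15)/(4*g^4 + 20*g^2 + 25)
(5) = -2*u - 12*I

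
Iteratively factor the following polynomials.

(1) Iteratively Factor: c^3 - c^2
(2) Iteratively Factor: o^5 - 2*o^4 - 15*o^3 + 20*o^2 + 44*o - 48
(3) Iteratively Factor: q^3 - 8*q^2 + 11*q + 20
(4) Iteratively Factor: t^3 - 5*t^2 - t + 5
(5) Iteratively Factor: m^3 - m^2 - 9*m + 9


(1) = (c)*(c^2 - c) = c^2*(c - 1)
(2) = (o - 1)*(o^4 - o^3 - 16*o^2 + 4*o + 48) = (o - 4)*(o - 1)*(o^3 + 3*o^2 - 4*o - 12) = (o - 4)*(o - 1)*(o + 3)*(o^2 - 4) = (o - 4)*(o - 2)*(o - 1)*(o + 3)*(o + 2)
(3) = (q - 5)*(q^2 - 3*q - 4) = (q - 5)*(q - 4)*(q + 1)
(4) = (t - 5)*(t^2 - 1) = (t - 5)*(t - 1)*(t + 1)
(5) = (m + 3)*(m^2 - 4*m + 3) = (m - 1)*(m + 3)*(m - 3)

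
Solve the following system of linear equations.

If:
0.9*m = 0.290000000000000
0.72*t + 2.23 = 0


Then:
m = 0.32
t = -3.10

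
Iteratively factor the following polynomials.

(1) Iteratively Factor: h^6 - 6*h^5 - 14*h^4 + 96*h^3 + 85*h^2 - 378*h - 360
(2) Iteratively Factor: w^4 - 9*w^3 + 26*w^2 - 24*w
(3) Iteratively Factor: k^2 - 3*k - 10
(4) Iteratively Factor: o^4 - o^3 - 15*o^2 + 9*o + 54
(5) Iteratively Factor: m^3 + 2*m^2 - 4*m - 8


(1) = (h - 3)*(h^5 - 3*h^4 - 23*h^3 + 27*h^2 + 166*h + 120) = (h - 3)*(h + 1)*(h^4 - 4*h^3 - 19*h^2 + 46*h + 120) = (h - 5)*(h - 3)*(h + 1)*(h^3 + h^2 - 14*h - 24) = (h - 5)*(h - 3)*(h + 1)*(h + 3)*(h^2 - 2*h - 8) = (h - 5)*(h - 3)*(h + 1)*(h + 2)*(h + 3)*(h - 4)
(2) = (w - 2)*(w^3 - 7*w^2 + 12*w) = w*(w - 2)*(w^2 - 7*w + 12) = w*(w - 3)*(w - 2)*(w - 4)
(3) = (k + 2)*(k - 5)
(4) = (o + 3)*(o^3 - 4*o^2 - 3*o + 18) = (o - 3)*(o + 3)*(o^2 - o - 6) = (o - 3)^2*(o + 3)*(o + 2)
(5) = (m + 2)*(m^2 - 4) = (m - 2)*(m + 2)*(m + 2)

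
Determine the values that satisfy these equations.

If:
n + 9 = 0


Then:
n = -9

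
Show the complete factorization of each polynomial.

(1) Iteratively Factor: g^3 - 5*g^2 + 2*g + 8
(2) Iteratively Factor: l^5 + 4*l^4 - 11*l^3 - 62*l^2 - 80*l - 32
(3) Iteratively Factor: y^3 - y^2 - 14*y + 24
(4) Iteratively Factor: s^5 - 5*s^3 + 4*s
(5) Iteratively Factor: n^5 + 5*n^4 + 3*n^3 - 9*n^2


(1) = (g + 1)*(g^2 - 6*g + 8) = (g - 2)*(g + 1)*(g - 4)
(2) = (l - 4)*(l^4 + 8*l^3 + 21*l^2 + 22*l + 8) = (l - 4)*(l + 4)*(l^3 + 4*l^2 + 5*l + 2) = (l - 4)*(l + 1)*(l + 4)*(l^2 + 3*l + 2) = (l - 4)*(l + 1)*(l + 2)*(l + 4)*(l + 1)
(3) = (y - 3)*(y^2 + 2*y - 8) = (y - 3)*(y + 4)*(y - 2)
(4) = (s)*(s^4 - 5*s^2 + 4) = s*(s - 2)*(s^3 + 2*s^2 - s - 2) = s*(s - 2)*(s + 1)*(s^2 + s - 2) = s*(s - 2)*(s - 1)*(s + 1)*(s + 2)
(5) = (n)*(n^4 + 5*n^3 + 3*n^2 - 9*n) = n*(n + 3)*(n^3 + 2*n^2 - 3*n) = n*(n + 3)^2*(n^2 - n) = n*(n - 1)*(n + 3)^2*(n)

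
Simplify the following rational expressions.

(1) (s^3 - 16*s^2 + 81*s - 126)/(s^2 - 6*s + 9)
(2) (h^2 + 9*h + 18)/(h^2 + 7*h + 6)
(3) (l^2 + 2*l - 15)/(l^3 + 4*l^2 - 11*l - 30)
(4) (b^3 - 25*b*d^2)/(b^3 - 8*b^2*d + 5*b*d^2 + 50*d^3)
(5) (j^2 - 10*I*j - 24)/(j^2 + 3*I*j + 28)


(1) = (s^2 - 13*s + 42)/(s - 3)
(2) = (h + 3)/(h + 1)
(3) = 1/(l + 2)
(4) = (b^2 + 5*b*d)/(b^2 - 3*b*d - 10*d^2)
(5) = (j - 6*I)/(j + 7*I)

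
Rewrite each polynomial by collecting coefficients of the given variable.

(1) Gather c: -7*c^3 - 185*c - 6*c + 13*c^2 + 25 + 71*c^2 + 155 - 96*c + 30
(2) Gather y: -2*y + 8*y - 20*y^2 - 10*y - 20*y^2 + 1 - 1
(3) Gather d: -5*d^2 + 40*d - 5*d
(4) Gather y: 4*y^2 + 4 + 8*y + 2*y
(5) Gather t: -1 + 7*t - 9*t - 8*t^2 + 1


(1) = -7*c^3 + 84*c^2 - 287*c + 210
(2) = -40*y^2 - 4*y
(3) = -5*d^2 + 35*d
(4) = 4*y^2 + 10*y + 4
(5) = -8*t^2 - 2*t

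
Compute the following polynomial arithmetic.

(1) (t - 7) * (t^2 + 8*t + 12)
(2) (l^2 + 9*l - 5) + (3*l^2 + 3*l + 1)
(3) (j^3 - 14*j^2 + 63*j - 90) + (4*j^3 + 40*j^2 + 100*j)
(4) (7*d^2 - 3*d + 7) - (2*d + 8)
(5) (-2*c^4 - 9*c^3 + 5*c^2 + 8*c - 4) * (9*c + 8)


(1) = t^3 + t^2 - 44*t - 84
(2) = 4*l^2 + 12*l - 4
(3) = 5*j^3 + 26*j^2 + 163*j - 90
(4) = 7*d^2 - 5*d - 1
(5) = -18*c^5 - 97*c^4 - 27*c^3 + 112*c^2 + 28*c - 32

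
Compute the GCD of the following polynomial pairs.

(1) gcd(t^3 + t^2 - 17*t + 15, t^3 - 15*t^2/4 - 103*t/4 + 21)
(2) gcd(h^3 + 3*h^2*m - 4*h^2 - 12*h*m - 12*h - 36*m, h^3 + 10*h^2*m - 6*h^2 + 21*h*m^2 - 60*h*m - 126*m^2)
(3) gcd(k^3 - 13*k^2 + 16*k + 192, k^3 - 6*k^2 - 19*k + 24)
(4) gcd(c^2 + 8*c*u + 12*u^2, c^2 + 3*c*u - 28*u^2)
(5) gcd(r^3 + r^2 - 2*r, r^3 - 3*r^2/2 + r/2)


(1) = gcd((t - 3)*(t - 1)*(t + 5), (t - 7)*(t - 3/4)*(t + 4)) = 1
(2) = h^2 + 3*h*m - 6*h - 18*m
(3) = gcd((k - 8)^2*(k + 3), (k - 8)*(k - 1)*(k + 3)) = k^2 - 5*k - 24
(4) = gcd((c + 2*u)*(c + 6*u), (c - 4*u)*(c + 7*u)) = 1
(5) = gcd(r*(r - 1)*(r + 2), r*(r - 1)*(r - 1/2)) = r^2 - r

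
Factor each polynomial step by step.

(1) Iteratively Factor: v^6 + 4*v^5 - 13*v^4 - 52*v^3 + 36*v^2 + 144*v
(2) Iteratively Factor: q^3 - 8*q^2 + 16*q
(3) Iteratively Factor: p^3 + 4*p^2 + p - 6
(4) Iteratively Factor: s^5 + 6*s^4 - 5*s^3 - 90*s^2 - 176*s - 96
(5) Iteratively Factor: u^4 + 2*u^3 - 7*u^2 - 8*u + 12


(1) = (v)*(v^5 + 4*v^4 - 13*v^3 - 52*v^2 + 36*v + 144) = v*(v + 4)*(v^4 - 13*v^2 + 36) = v*(v - 2)*(v + 4)*(v^3 + 2*v^2 - 9*v - 18) = v*(v - 2)*(v + 3)*(v + 4)*(v^2 - v - 6) = v*(v - 3)*(v - 2)*(v + 3)*(v + 4)*(v + 2)
(2) = (q)*(q^2 - 8*q + 16) = q*(q - 4)*(q - 4)
(3) = (p + 3)*(p^2 + p - 2) = (p + 2)*(p + 3)*(p - 1)
(4) = (s + 2)*(s^4 + 4*s^3 - 13*s^2 - 64*s - 48) = (s + 1)*(s + 2)*(s^3 + 3*s^2 - 16*s - 48) = (s + 1)*(s + 2)*(s + 3)*(s^2 - 16) = (s - 4)*(s + 1)*(s + 2)*(s + 3)*(s + 4)
(5) = (u + 2)*(u^3 - 7*u + 6) = (u + 2)*(u + 3)*(u^2 - 3*u + 2) = (u - 2)*(u + 2)*(u + 3)*(u - 1)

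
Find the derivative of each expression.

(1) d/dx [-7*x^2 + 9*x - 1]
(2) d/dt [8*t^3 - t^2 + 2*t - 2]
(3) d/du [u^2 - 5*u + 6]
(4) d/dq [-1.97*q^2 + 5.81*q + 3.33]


(1) = 9 - 14*x
(2) = 24*t^2 - 2*t + 2
(3) = 2*u - 5
(4) = 5.81 - 3.94*q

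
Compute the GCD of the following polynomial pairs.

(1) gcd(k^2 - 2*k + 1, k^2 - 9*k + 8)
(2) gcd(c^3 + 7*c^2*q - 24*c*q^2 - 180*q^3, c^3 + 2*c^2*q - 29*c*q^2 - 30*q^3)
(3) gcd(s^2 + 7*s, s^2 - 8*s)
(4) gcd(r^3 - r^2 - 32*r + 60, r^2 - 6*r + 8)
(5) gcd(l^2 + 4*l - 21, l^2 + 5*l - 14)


(1) = gcd((k - 1)^2, (k - 8)*(k - 1)) = k - 1
(2) = gcd((c - 5*q)*(c + 6*q)^2, (c - 5*q)*(c + q)*(c + 6*q)) = -c^2 - c*q + 30*q^2
(3) = gcd(s*(s + 7), s*(s - 8)) = s
(4) = r - 2
(5) = gcd((l - 3)*(l + 7), (l - 2)*(l + 7)) = l + 7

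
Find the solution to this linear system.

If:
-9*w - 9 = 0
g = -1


Then:
g = -1
w = -1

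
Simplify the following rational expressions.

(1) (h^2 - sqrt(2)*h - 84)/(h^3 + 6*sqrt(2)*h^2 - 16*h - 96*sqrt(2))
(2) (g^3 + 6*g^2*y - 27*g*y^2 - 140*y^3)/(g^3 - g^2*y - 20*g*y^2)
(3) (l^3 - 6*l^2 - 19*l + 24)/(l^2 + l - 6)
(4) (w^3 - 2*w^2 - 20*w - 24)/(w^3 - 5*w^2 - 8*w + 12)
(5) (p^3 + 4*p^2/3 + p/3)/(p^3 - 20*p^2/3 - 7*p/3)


(1) = (h - 7*sqrt(2))/(h^2 - 16)
(2) = (g + 7*y)/g
(3) = (l^2 - 9*l + 8)/(l - 2)
(4) = (w + 2)/(w - 1)
(5) = (p + 1)/(p - 7)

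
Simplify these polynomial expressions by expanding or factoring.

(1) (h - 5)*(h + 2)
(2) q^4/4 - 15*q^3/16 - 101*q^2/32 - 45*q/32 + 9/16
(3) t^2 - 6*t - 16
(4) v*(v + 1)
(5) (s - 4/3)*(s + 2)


(1) = h^2 - 3*h - 10
(2) = (q/4 + 1/4)*(q - 6)*(q - 1/4)*(q + 3/2)
(3) = (t - 8)*(t + 2)
(4) = v^2 + v
(5) = s^2 + 2*s/3 - 8/3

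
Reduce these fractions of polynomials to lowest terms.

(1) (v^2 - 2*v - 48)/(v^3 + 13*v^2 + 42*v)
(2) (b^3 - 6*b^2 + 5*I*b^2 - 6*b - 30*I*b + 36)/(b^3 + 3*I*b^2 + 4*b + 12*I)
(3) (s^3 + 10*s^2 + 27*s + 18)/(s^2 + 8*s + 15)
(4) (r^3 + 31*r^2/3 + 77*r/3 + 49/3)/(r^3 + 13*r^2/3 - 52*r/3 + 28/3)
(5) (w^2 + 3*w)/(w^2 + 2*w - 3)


(1) = (v - 8)/(v^2 + 7*v)
(2) = (b - 6)/(b - 2*I)
(3) = (s^2 + 7*s + 6)/(s + 5)
(4) = (3*r^2 + 10*r + 7)/(3*r^2 - 8*r + 4)
(5) = w/(w - 1)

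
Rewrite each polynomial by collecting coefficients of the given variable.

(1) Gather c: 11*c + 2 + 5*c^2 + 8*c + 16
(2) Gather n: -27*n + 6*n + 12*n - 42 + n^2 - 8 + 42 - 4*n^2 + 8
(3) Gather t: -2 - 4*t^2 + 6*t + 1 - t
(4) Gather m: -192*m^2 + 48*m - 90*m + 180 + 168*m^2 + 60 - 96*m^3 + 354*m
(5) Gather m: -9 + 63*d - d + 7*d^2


(1) = 5*c^2 + 19*c + 18
(2) = -3*n^2 - 9*n
(3) = -4*t^2 + 5*t - 1
(4) = -96*m^3 - 24*m^2 + 312*m + 240
(5) = 7*d^2 + 62*d - 9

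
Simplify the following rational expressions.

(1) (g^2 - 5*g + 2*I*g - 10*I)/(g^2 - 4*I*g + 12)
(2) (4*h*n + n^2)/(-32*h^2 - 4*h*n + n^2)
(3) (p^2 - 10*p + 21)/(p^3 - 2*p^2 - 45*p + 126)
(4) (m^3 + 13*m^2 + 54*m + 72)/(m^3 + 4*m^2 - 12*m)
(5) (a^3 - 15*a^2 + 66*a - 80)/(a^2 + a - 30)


(1) = (g - 5)/(g - 6*I)
(2) = -n/(8*h - n)
(3) = (p - 7)/(p^2 + p - 42)
(4) = (m^2 + 7*m + 12)/(m^2 - 2*m)
(5) = (a^2 - 10*a + 16)/(a + 6)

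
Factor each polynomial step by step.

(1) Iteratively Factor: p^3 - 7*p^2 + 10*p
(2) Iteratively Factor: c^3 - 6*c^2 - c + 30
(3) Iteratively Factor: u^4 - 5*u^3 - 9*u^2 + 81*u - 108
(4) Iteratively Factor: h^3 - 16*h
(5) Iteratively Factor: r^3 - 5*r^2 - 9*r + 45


(1) = (p)*(p^2 - 7*p + 10) = p*(p - 2)*(p - 5)
(2) = (c - 5)*(c^2 - c - 6) = (c - 5)*(c + 2)*(c - 3)
(3) = (u - 3)*(u^3 - 2*u^2 - 15*u + 36) = (u - 3)^2*(u^2 + u - 12) = (u - 3)^2*(u + 4)*(u - 3)
(4) = (h)*(h^2 - 16) = h*(h - 4)*(h + 4)
(5) = (r + 3)*(r^2 - 8*r + 15) = (r - 3)*(r + 3)*(r - 5)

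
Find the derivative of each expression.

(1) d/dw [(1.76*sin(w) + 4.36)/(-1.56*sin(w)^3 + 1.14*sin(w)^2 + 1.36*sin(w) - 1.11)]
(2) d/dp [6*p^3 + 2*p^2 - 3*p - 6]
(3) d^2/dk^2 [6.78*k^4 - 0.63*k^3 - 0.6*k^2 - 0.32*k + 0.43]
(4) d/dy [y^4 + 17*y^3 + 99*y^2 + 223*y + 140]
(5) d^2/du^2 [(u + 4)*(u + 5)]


(1) = (5.4912*sin(w)^3 + 18.3984*sin(w)^2 - 9.9408*sin(w) - 7.8832)*cos(w)/(2.4336*sin(w)^6 - 3.5568*sin(w)^5 - 2.9436*sin(w)^4 + 6.564*sin(w)^3 - 0.6812*sin(w)^2 - 3.0192*sin(w) + 1.2321)
(2) = 18*p^2 + 4*p - 3
(3) = 81.36*k^2 - 3.78*k - 1.2
(4) = 4*y^3 + 51*y^2 + 198*y + 223
(5) = 2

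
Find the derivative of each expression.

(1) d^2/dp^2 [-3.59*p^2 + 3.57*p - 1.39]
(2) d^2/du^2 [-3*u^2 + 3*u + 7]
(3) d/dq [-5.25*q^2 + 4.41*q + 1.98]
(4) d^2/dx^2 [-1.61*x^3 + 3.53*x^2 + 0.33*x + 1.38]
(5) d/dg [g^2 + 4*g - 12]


(1) = -7.18000000000000
(2) = -6
(3) = 4.41 - 10.5*q
(4) = 7.06 - 9.66*x
(5) = 2*g + 4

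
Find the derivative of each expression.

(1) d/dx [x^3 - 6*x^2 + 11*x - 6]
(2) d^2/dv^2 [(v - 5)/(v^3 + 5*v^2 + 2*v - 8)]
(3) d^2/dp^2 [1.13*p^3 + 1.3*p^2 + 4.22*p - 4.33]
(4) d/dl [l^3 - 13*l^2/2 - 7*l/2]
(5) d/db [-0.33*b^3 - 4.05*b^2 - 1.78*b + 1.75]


(1) = 3*x^2 - 12*x + 11
(2) = 2*((v - 5)*(3*v^2 + 10*v + 2)^2 - (3*v^2 + 10*v + (v - 5)*(3*v + 5) + 2)*(v^3 + 5*v^2 + 2*v - 8))/(v^3 + 5*v^2 + 2*v - 8)^3
(3) = 6.78*p + 2.6
(4) = 3*l^2 - 13*l - 7/2
(5) = -0.99*b^2 - 8.1*b - 1.78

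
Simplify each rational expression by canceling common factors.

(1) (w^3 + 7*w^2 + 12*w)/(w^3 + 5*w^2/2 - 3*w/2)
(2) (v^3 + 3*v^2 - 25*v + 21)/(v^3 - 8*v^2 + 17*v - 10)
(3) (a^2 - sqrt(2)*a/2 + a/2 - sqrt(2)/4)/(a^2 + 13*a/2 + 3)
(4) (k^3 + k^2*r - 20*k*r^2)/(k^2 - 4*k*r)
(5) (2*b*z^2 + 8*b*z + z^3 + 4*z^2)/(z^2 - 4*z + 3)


(1) = (2*w + 8)/(2*w - 1)
(2) = (v^2 + 4*v - 21)/(v^2 - 7*v + 10)
(3) = (8*a - 4*sqrt(2))/(8*a + 48)
(4) = k + 5*r
(5) = (2*b*z^2 + 8*b*z + z^3 + 4*z^2)/(z^2 - 4*z + 3)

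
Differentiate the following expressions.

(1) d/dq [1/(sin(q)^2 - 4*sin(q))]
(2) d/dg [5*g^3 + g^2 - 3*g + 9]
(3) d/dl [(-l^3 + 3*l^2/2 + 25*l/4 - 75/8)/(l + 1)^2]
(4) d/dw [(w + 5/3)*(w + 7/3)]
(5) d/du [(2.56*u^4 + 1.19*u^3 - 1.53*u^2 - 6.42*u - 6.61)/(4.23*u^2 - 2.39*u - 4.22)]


(1) = 2*(2 - sin(q))*cos(q)/((sin(q) - 4)^2*sin(q)^2)
(2) = 15*g^2 + 2*g - 3
(3) = (-l^3 - 3*l^2 - 13*l/4 + 25)/(l^3 + 3*l^2 + 3*l + 1)
(4) = 2*w + 4
(5) = (21.6576*u^5 - 13.3215*u^4 - 48.901*u^3 + 15.7479*u^2 + 68.8338*u + 11.2945)/(17.8929*u^4 - 20.2194*u^3 - 29.9891*u^2 + 20.1716*u + 17.8084)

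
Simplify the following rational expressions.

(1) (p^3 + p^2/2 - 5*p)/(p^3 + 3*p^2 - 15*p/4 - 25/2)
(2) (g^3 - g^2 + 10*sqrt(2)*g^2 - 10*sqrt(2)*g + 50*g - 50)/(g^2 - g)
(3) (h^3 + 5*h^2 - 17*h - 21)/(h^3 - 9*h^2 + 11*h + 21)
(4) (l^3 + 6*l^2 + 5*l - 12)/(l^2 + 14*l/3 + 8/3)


(1) = 2*p/(2*p + 5)
(2) = (g^2 + 10*sqrt(2)*g + 50)/g
(3) = (h + 7)/(h - 7)
(4) = (3*l^2 + 6*l - 9)/(3*l + 2)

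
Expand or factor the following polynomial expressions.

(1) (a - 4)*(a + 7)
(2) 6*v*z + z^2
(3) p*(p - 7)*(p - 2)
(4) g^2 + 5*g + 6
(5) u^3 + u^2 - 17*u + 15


(1) = a^2 + 3*a - 28
(2) = z*(6*v + z)
(3) = p^3 - 9*p^2 + 14*p
(4) = (g + 2)*(g + 3)
(5) = (u - 3)*(u - 1)*(u + 5)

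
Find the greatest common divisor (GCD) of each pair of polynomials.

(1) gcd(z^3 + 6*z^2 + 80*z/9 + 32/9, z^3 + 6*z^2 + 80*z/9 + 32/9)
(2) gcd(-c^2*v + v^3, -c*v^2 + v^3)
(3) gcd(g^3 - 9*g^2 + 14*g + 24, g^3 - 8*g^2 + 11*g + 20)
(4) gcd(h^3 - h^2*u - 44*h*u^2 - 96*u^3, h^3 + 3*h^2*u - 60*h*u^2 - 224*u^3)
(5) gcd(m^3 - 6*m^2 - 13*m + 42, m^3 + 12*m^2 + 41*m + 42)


(1) = gcd((z + 2/3)*(z + 4/3)*(z + 4), (z + 2/3)*(z + 4/3)*(z + 4)) = z^3 + 6*z^2 + 80*z/9 + 32/9
(2) = -c*v + v^2
(3) = gcd((g - 6)*(g - 4)*(g + 1), (g - 5)*(g - 4)*(g + 1)) = g^2 - 3*g - 4
(4) = -h^2 + 4*h*u + 32*u^2
(5) = gcd((m - 7)*(m - 2)*(m + 3), (m + 2)*(m + 3)*(m + 7)) = m + 3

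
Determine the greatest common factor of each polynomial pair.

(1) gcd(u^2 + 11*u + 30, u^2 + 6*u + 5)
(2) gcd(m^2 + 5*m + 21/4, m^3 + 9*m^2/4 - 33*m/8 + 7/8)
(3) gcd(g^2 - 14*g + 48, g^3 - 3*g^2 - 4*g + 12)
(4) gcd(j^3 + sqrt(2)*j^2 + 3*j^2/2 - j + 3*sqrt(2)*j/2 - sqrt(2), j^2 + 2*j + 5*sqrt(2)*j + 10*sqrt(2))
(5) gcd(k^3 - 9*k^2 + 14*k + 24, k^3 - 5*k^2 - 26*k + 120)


(1) = gcd((u + 5)*(u + 6), (u + 1)*(u + 5)) = u + 5
(2) = gcd((m + 3/2)*(m + 7/2), (m - 1)*(m - 1/4)*(m + 7/2)) = m + 7/2
(3) = 1
(4) = gcd((j - 1/2)*(j + 2)*(j + sqrt(2)), (j + 2)*(j + 5*sqrt(2))) = j + 2
(5) = k^2 - 10*k + 24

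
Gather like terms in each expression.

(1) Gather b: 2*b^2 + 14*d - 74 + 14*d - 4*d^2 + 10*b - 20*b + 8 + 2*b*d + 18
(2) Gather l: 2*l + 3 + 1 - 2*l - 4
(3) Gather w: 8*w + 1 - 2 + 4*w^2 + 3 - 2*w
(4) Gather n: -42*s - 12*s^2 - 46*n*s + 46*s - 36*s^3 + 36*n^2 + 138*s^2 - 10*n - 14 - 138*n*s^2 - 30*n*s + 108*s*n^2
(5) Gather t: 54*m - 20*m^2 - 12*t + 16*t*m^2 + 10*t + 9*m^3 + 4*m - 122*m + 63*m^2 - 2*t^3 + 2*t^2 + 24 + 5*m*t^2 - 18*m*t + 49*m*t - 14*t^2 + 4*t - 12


(1) = 2*b^2 + b*(2*d - 10) - 4*d^2 + 28*d - 48
(2) = 0
(3) = 4*w^2 + 6*w + 2
(4) = n^2*(108*s + 36) + n*(-138*s^2 - 76*s - 10) - 36*s^3 + 126*s^2 + 4*s - 14
(5) = 9*m^3 + 43*m^2 - 64*m - 2*t^3 + t^2*(5*m - 12) + t*(16*m^2 + 31*m + 2) + 12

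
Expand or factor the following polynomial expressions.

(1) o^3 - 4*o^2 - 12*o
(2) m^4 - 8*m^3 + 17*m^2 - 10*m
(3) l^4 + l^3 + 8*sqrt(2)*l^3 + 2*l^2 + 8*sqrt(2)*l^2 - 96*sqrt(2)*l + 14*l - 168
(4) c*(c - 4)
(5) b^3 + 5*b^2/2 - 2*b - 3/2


(1) = o*(o - 6)*(o + 2)
(2) = m*(m - 5)*(m - 2)*(m - 1)
(3) = (l - 3)*(l + 4)*(l + sqrt(2))*(l + 7*sqrt(2))
(4) = c^2 - 4*c
(5) = (b - 1)*(b + 1/2)*(b + 3)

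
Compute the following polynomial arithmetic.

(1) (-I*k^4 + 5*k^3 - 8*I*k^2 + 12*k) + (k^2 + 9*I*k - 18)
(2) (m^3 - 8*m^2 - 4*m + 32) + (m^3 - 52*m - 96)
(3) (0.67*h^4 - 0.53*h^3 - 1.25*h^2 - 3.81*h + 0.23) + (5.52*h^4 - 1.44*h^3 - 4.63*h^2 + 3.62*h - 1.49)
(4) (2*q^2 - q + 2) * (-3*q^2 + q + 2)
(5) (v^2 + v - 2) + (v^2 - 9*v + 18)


(1) = -I*k^4 + 5*k^3 + k^2 - 8*I*k^2 + 12*k + 9*I*k - 18
(2) = 2*m^3 - 8*m^2 - 56*m - 64
(3) = 6.19*h^4 - 1.97*h^3 - 5.88*h^2 - 0.19*h - 1.26
(4) = -6*q^4 + 5*q^3 - 3*q^2 + 4
(5) = 2*v^2 - 8*v + 16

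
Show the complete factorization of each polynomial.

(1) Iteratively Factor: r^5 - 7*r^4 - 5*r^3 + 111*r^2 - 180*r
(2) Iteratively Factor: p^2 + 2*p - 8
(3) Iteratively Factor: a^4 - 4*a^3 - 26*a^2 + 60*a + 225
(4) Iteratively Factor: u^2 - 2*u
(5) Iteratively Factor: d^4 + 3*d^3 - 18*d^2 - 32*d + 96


(1) = (r - 3)*(r^4 - 4*r^3 - 17*r^2 + 60*r) = (r - 3)*(r + 4)*(r^3 - 8*r^2 + 15*r) = (r - 3)^2*(r + 4)*(r^2 - 5*r) = r*(r - 3)^2*(r + 4)*(r - 5)
(2) = (p + 4)*(p - 2)
(3) = (a - 5)*(a^3 + a^2 - 21*a - 45) = (a - 5)*(a + 3)*(a^2 - 2*a - 15) = (a - 5)*(a + 3)^2*(a - 5)
(4) = (u)*(u - 2)
(5) = (d - 2)*(d^3 + 5*d^2 - 8*d - 48) = (d - 2)*(d + 4)*(d^2 + d - 12) = (d - 2)*(d + 4)^2*(d - 3)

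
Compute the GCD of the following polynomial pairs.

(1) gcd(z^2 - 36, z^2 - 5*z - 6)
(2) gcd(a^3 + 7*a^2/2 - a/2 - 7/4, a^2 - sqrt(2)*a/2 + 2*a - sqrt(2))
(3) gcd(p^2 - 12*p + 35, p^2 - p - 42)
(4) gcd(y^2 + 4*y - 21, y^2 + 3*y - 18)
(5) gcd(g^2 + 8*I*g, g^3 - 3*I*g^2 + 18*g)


(1) = gcd((z - 6)*(z + 6), (z - 6)*(z + 1)) = z - 6
(2) = a - sqrt(2)/2
(3) = p - 7
(4) = gcd((y - 3)*(y + 7), (y - 3)*(y + 6)) = y - 3
(5) = gcd(g*(g + 8*I), g*(g - 6*I)*(g + 3*I)) = g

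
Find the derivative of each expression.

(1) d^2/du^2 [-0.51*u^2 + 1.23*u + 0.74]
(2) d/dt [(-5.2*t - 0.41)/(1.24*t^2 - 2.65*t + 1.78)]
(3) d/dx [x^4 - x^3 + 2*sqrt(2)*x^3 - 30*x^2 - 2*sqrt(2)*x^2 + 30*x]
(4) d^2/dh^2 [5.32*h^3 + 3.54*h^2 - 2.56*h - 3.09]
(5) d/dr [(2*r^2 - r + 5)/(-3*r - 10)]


(1) = -1.02000000000000
(2) = (6.448*t^2 + 1.0168*t - 10.3425)/(1.5376*t^4 - 6.572*t^3 + 11.4369*t^2 - 9.434*t + 3.1684)
(3) = 4*x^3 - 3*x^2 + 6*sqrt(2)*x^2 - 60*x - 4*sqrt(2)*x + 30
(4) = 31.92*h + 7.08
(5) = (-6*r^2 - 40*r + 25)/(9*r^2 + 60*r + 100)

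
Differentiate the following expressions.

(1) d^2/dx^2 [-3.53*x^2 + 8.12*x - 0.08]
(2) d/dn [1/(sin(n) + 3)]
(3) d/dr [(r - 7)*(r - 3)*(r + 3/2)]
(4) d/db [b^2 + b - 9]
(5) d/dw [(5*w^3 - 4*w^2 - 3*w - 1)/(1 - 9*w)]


(1) = -7.06000000000000
(2) = -cos(n)/(sin(n) + 3)^2
(3) = 3*r^2 - 17*r + 6
(4) = 2*b + 1
(5) = (-90*w^3 + 51*w^2 - 8*w - 12)/(81*w^2 - 18*w + 1)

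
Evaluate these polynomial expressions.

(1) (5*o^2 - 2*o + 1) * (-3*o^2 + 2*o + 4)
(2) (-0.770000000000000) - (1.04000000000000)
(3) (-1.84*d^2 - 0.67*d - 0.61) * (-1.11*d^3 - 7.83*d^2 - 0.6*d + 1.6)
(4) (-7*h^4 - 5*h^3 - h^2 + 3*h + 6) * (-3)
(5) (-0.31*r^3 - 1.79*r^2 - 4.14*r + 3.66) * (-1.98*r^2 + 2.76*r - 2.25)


(1) = -15*o^4 + 16*o^3 + 13*o^2 - 6*o + 4
(2) = -1.81000000000000
(3) = 2.0424*d^5 + 15.1509*d^4 + 7.0272*d^3 + 2.2343*d^2 - 0.706*d - 0.976
(4) = 21*h^4 + 15*h^3 + 3*h^2 - 9*h - 18
(5) = 0.6138*r^5 + 2.6886*r^4 + 3.9543*r^3 - 14.6457*r^2 + 19.4166*r - 8.235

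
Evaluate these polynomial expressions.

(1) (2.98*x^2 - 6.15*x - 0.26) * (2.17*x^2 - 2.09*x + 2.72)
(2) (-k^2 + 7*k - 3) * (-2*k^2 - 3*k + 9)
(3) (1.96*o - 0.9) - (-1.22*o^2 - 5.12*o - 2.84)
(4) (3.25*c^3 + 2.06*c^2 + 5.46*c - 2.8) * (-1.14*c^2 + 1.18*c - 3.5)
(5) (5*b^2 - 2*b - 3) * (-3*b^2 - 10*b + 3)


(1) = 6.4666*x^4 - 19.5737*x^3 + 20.3949*x^2 - 16.1846*x - 0.7072
(2) = 2*k^4 - 11*k^3 - 24*k^2 + 72*k - 27
(3) = 1.22*o^2 + 7.08*o + 1.94
(4) = -3.705*c^5 + 1.4866*c^4 - 15.1686*c^3 + 2.4248*c^2 - 22.414*c + 9.8
(5) = -15*b^4 - 44*b^3 + 44*b^2 + 24*b - 9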